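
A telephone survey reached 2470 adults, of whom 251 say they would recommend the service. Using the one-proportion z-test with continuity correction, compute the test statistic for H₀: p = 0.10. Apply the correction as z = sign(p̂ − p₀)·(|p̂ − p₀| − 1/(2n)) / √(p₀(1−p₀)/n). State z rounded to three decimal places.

z = 0.235

With x = 251 successes in n = 2470, p̂ = 0.10162. p̂ − p₀ = 0.001619.
Continuity correction 1/(2n) = 1/4940 = 0.000202.
Corrected numerator: |0.001619| − 0.000202 = 0.001417.
Under H₀, SE = √(p₀(1−p₀)/n) = √(0.10·0.90/2470) = √0.000036437 = 0.006036.
z = (+)0.001417/0.006036 = 0.235.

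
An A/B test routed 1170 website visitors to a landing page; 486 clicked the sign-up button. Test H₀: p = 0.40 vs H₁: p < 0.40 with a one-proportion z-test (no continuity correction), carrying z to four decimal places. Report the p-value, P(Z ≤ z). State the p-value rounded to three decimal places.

p-value = 0.859

Sample proportion p̂ = 486/1170 = 0.41538.
Under H₀, SE = √(p₀(1−p₀)/n) = √(0.40·0.60/1170) = √0.000205128 = 0.014322.
z = (p̂ − p₀)/SE = (486/1170 − 0.40)/0.014322 ≈ 1.0742.
p-value = P(Z ≤ z) with z = 1.0742 → 0.859.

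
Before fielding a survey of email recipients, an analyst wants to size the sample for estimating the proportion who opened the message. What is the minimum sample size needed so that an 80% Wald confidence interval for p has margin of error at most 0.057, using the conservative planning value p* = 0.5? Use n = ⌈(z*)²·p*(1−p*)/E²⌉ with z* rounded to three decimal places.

For 80% confidence, z* = 1.282.
p*(1−p*) = 0.50·0.50 = 0.2500.
Required n before rounding: 1.643524 × 0.2500 / 0.057² = 126.464.
Rounding up, n = 127.

n = 127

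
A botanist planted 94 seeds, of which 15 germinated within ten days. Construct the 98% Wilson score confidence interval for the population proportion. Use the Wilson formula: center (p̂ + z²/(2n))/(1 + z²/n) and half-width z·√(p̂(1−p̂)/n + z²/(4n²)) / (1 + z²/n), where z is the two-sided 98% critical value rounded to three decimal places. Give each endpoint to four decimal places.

(0.0907, 0.2655)

Here p̂ = 15/94 = 0.15957 and z = 2.326 (z² = 5.410276).
1 + z²/n = 1.057556.
Center = (0.15957 + 0.028778)/1.057556 = 0.17810.
Radicand: p̂(1−p̂)/n + z²/(4n²) = 0.001426707 + 0.000153075 = 0.001579782.
Half-width = z·√(radicand)/denom = 2.326·0.039746/1.057556 = 0.08742.
So the interval runs from 0.0907 to 0.2655.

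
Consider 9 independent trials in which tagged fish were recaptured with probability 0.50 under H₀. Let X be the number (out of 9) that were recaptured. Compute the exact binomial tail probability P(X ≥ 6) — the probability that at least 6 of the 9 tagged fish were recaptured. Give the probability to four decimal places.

P = 0.2539

X is binomial with n = 9 and p = 0.50.
P(X ≥ 6) = C(9,6)·0.50^6·0.50^3 + C(9,7)·0.50^7·0.50^2 + C(9,8)·0.50^8·0.50^1 + C(9,9)·0.50^9·0.50^0.
= 0.164062 + 0.070312 + 0.017578 + 0.001953 = 0.2539.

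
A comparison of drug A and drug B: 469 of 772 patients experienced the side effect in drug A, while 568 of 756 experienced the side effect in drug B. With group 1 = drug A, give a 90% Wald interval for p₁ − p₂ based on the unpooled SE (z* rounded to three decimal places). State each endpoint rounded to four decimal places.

p̂₁ = 0.60751, p̂₂ = 0.75132, so the observed difference is -0.14381.
Unpooled SE = √(p̂₁(1−p̂₁)/n₁ + p̂₂(1−p̂₂)/n₂) = √(0.000308861 + 0.000247139) = 0.023580.
z* = 1.645 at the 90% level. Margin of error = 0.03879.
CI: -0.14381 ± 0.03879 = (-0.1826, -0.1050).

(-0.1826, -0.1050)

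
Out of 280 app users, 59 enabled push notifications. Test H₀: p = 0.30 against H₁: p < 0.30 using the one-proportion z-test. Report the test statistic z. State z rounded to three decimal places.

p̂ = 59/280 = 0.21071.
SE₀ = √(0.30·0.70/280) = 0.027386.
z = (p̂ − p₀)/SE = (0.21071 − 0.30)/0.027386 = -3.260.

z = -3.260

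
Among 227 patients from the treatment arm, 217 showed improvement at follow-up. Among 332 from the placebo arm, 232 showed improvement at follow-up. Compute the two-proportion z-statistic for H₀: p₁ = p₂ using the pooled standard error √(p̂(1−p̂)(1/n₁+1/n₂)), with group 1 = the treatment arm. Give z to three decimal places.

Sample proportions: p̂₁ = 217/227 = 0.95595 and p̂₂ = 232/332 = 0.69880.
Pooling: p̂ = 449/559 = 0.80322.
Pooled SE = √[0.1580576·0.00741733] ≈ 0.034240.
z = 0.25715/0.034240 = 7.510.

z = 7.510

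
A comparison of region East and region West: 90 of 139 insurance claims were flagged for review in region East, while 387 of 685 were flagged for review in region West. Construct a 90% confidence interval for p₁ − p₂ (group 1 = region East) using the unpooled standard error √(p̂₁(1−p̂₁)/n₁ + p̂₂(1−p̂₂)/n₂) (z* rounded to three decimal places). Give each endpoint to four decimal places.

(0.0089, 0.1561)

p̂₁ = 90/139 = 0.64748, p̂₂ = 387/685 = 0.56496; p̂₁ − p̂₂ = 0.08252.
Unpooled SE = √(p̂₁(1−p̂₁)/n₁ + p̂₂(1−p̂₂)/n₂) = √(0.001642080 + 0.000358803) = 0.044731.
The 90% critical value is z* = 1.645. Margin = 1.645·0.044731 = 0.07358.
Interval: 0.08252 ± 0.07358 → (0.0089, 0.1561).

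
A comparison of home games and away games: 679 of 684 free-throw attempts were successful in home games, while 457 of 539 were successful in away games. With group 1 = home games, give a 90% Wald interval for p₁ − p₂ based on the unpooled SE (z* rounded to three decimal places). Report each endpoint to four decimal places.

p̂₁ = 0.99269, p̂₂ = 0.84787, so the observed difference is 0.14482.
SE = √(0.000010609 + 0.000239312) = √0.000249921 = 0.015809.
z* = 1.645 at the 90% level. Margin of error = 0.02601.
So the interval runs from 0.1188 to 0.1708.

(0.1188, 0.1708)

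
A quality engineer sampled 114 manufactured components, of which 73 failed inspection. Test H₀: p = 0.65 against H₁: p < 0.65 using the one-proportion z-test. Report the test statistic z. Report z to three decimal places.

z = -0.216

p̂ = 73/114 = 0.64035.
SE₀ = √(0.65·0.35/114) = 0.044672.
z = (p̂ − p₀)/SE = (0.64035 − 0.65)/0.044672 = -0.216.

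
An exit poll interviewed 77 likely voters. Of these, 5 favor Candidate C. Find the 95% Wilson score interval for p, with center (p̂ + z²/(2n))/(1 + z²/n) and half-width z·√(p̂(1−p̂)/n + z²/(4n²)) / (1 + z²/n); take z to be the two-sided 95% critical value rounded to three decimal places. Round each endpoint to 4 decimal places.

p̂ = 5/77 = 0.06494; z = 1.960, so z² = 3.841600.
1 + z²/n = 1.049891.
Adjusted center: (0.06494 + z²/(2n))/1.049891 = 0.08561.
Radicand: p̂(1−p̂)/n + z²/(4n²) = 0.000788552 + 0.000161983 = 0.000950535.
Half-width = z·√(radicand)/denom = 1.960·0.030831/1.049891 = 0.05756.
Interval: 0.08561 ± 0.05756 → (0.0281, 0.1432).

(0.0281, 0.1432)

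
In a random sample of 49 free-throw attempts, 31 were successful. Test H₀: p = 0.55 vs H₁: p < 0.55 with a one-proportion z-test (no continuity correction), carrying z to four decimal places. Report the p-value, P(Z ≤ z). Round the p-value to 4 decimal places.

p-value = 0.8776

The sample proportion is 31/49 = 0.63265.
SE₀ = √(0.55·0.45/49) = 0.071071.
z = (p̂ − p₀)/SE = (31/49 − 0.55)/0.071071 ≈ 1.1630.
p-value = P(Z ≤ z) with z = 1.1630 → 0.8776.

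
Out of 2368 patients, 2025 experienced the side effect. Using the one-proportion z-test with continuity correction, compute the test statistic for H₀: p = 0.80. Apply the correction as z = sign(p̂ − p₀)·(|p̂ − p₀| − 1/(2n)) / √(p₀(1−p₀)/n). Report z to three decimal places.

Sample proportion p̂ = 2025/2368 = 0.85515. p̂ − p₀ = 0.055152.
Continuity correction 1/(2n) = 1/4736 = 0.000211.
Corrected numerator: |0.055152| − 0.000211 = 0.054941.
SE₀ = √(0.80·0.20/2368) = 0.008220.
z = (+)0.054941/0.008220 = 6.684.

z = 6.684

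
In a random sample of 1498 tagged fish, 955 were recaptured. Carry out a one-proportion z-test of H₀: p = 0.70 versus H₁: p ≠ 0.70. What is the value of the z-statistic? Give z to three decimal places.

Sample proportion p̂ = 955/1498 = 0.63752.
Under H₀, SE = √(p₀(1−p₀)/n) = √(0.70·0.30/1498) = √0.000140187 = 0.011840.
z = (0.63752 − 0.70)/0.011840 = -0.06248/0.011840 = -5.277.

z = -5.277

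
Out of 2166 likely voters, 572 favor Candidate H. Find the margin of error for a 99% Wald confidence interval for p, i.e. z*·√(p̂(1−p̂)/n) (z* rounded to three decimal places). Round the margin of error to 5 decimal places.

ME = 0.02440

With x = 572 successes in n = 2166, p̂ = 0.26408.
SE(p̂) = √(0.26408·0.73592/2166) = 0.009472.
z* = 2.576 at the 99% level.
ME = 2.576·0.009472 = 0.02440.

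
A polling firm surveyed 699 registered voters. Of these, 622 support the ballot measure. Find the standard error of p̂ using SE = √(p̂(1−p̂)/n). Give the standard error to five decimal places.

SE = 0.01184

With x = 622 successes in n = 699, p̂ = 0.88984.
p̂(1−p̂) = 0.88984·0.11016 = 0.098025.
Dividing by n and taking the root: √0.000140236 = 0.01184.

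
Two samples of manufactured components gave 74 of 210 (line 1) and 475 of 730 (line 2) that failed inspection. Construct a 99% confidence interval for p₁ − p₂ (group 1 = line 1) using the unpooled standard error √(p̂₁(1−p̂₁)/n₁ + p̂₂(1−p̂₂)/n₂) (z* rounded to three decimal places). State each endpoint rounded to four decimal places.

p̂₁ = 74/210 = 0.35238, p̂₂ = 475/730 = 0.65068; p̂₁ − p̂₂ = -0.29830.
SE = √(0.001086708 + 0.000311362) = √0.001398070 = 0.037391.
The 99% critical value is z* = 2.576. Margin = 2.576·0.037391 = 0.09632.
Interval: -0.29830 ± 0.09632 → (-0.3946, -0.2020).

(-0.3946, -0.2020)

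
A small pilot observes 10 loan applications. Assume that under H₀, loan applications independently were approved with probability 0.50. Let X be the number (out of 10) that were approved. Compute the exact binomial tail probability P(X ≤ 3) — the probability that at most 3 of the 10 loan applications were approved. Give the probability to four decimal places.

X ~ Binomial(n=10, p=0.50).
P(X ≤ 3) = C(10,0)·0.50^0·0.50^10 + C(10,1)·0.50^1·0.50^9 + C(10,2)·0.50^2·0.50^8 + C(10,3)·0.50^3·0.50^7.
= 0.000977 + 0.009766 + 0.043945 + 0.117188 = 0.1719.

P = 0.1719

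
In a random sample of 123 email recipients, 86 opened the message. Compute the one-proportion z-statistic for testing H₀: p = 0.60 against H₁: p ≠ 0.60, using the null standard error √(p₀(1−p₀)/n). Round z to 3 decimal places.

With x = 86 successes in n = 123, p̂ = 0.69919.
SE₀ = √(0.60·0.40/123) = 0.044173.
z = (p̂ − p₀)/SE = (0.69919 − 0.60)/0.044173 = 2.245.

z = 2.245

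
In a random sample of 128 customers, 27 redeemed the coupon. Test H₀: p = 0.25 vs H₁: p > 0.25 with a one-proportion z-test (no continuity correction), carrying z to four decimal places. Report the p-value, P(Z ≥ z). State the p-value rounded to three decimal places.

With x = 27 successes in n = 128, p̂ = 0.21094.
Under H₀, SE = √(p₀(1−p₀)/n) = √(0.25·0.75/128) = √0.001464844 = 0.038273.
z = (p̂ − p₀)/SE = (27/128 − 0.25)/0.038273 ≈ -1.0206.
p-value = P(Z ≥ z) with z = -1.0206 → 0.846.

p-value = 0.846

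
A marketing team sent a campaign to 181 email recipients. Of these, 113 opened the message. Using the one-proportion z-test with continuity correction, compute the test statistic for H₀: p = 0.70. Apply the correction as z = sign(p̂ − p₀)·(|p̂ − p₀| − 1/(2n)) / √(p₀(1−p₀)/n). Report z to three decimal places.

z = -2.141

Sample proportion p̂ = 113/181 = 0.62431. p̂ − p₀ = -0.075691.
Continuity correction 1/(2n) = 1/362 = 0.002762.
Corrected numerator: |-0.075691| − 0.002762 = 0.072929.
Under H₀, SE = √(p₀(1−p₀)/n) = √(0.70·0.30/181) = √0.001160221 = 0.034062.
z = (−)0.072929/0.034062 = -2.141.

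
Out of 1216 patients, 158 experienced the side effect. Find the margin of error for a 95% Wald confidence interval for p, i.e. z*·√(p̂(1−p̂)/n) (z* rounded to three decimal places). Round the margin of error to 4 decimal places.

The sample proportion is 158/1216 = 0.12993.
Standard error of p̂: √(0.113051/1216) = √0.000092970 = 0.009642.
z* = 1.960 at the 95% level.
Margin of error = z*·SE = 1.960 × 0.009642 = 0.0189.

ME = 0.0189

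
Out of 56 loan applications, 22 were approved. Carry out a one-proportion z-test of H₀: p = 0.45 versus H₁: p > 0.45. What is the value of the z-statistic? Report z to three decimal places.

The sample proportion is 22/56 = 0.39286.
SE₀ = √(0.45·0.55/56) = 0.066480.
z = (p̂ − p₀)/SE = (0.39286 − 0.45)/0.066480 = -0.860.

z = -0.860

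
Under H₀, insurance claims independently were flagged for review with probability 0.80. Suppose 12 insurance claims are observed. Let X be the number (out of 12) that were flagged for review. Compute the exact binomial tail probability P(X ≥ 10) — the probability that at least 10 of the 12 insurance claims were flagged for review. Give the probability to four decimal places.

X is binomial with n = 12 and p = 0.80.
P(X ≥ 10) = C(12,10)·0.80^10·0.20^2 + C(12,11)·0.80^11·0.20^1 + C(12,12)·0.80^12·0.20^0.
= 0.283468 + 0.206158 + 0.068719 = 0.5583.

P = 0.5583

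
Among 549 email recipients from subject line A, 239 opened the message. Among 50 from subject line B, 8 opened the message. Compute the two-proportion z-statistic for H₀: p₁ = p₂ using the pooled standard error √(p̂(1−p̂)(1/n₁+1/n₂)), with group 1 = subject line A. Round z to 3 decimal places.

z = 3.786

Sample proportions: p̂₁ = 239/549 = 0.43534 and p̂₂ = 8/50 = 0.16000.
Pooling: p̂ = 247/599 = 0.41235.
Pooled SE = √[0.2423182·0.02182149] ≈ 0.072717.
z = 0.27534/0.072717 = 3.786.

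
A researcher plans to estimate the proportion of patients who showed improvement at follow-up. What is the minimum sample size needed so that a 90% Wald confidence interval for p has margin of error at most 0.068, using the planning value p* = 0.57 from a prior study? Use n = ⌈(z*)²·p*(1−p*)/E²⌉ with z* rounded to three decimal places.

For 90% confidence, z* = 1.645.
p*(1−p*) = 0.57·0.43 = 0.2451.
(z*)²·p*(1−p*)/E² = 2.706025·0.2451/0.004624 = 143.436.
Rounding up, n = 144.

n = 144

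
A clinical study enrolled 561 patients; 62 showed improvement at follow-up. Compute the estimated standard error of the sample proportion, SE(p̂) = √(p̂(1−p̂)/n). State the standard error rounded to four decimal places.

p̂ = 62/561 = 0.11052.
p̂(1−p̂) = 0.098305.
SE = √(0.098305/561) = 0.0132.

SE = 0.0132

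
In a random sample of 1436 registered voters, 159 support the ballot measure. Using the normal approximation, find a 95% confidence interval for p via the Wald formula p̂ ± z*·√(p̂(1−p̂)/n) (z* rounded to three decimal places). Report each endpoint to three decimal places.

The sample proportion is 159/1436 = 0.11072.
SE(p̂) = √(0.11072·0.88928/1436) = 0.008281.
For 95% confidence, z* = 1.960.
Margin = 1.960·0.008281 = 0.01623.
Interval: 0.11072 ± 0.01623 → (0.094, 0.127).

(0.094, 0.127)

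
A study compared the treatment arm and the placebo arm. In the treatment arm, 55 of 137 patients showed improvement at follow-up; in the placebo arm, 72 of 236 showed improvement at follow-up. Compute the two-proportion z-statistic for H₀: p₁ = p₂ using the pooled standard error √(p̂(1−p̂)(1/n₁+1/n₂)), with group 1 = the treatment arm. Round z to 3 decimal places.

z = 1.894

Sample proportions: p̂₁ = 55/137 = 0.40146 and p̂₂ = 72/236 = 0.30508.
Pooled p̂ = (55+72)/(137+236) = 127/373 = 0.34048.
Pooled SE = √[0.2245542·0.01153656] ≈ 0.050898.
z = 0.09638/0.050898 = 1.894.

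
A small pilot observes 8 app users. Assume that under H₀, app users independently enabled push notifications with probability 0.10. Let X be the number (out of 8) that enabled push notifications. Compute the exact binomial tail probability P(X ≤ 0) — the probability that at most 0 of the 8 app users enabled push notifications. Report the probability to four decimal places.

X is binomial with n = 8 and p = 0.10.
P(X ≤ 0) = C(8,0)·0.10^0·0.90^8.
= 0.430467 = 0.4305.

P = 0.4305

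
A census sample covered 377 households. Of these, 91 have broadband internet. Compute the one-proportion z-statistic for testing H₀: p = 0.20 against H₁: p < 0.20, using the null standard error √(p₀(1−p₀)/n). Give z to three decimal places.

Sample proportion p̂ = 91/377 = 0.24138.
Under H₀, SE = √(p₀(1−p₀)/n) = √(0.20·0.80/377) = √0.000424403 = 0.020601.
z = (p̂ − p₀)/SE = (0.24138 − 0.20)/0.020601 = 2.009.

z = 2.009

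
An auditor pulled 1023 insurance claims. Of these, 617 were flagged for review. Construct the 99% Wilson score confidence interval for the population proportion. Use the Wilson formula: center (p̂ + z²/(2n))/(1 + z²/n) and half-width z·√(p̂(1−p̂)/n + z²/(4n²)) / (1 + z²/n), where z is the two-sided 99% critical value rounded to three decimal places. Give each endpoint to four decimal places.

Here p̂ = 617/1023 = 0.60313 and z = 2.576 (z² = 6.635776).
1 + z²/n = 1.006487.
Center = (0.60313 + 0.003243)/1.006487 = 0.60246.
Radicand: p̂(1−p̂)/n + z²/(4n²) = 0.000233983 + 0.000001585 = 0.000235568.
Half-width = 2.576·√0.000235568/1.006487 = 0.03928.
So the interval runs from 0.5632 to 0.6417.

(0.5632, 0.6417)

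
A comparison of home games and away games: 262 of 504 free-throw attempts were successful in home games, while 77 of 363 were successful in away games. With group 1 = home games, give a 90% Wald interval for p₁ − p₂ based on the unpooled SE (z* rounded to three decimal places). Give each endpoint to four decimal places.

(0.2569, 0.3586)

p̂₁ = 262/504 = 0.51984, p̂₂ = 77/363 = 0.21212; p̂₁ − p̂₂ = 0.30772.
Unpooled SE = √(p̂₁(1−p̂₁)/n₁ + p̂₂(1−p̂₂)/n₂) = √(0.000495251 + 0.000460402) = 0.030914.
For 90% confidence, z* = 1.645. Margin of error = 0.05085.
CI: 0.30772 ± 0.05085 = (0.2569, 0.3586).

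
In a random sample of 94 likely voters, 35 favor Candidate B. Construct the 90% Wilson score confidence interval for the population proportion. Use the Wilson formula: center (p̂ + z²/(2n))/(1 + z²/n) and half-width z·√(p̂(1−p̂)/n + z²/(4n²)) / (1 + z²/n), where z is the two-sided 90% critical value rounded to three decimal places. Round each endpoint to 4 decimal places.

(0.2950, 0.4569)

Here p̂ = 35/94 = 0.37234 and z = 1.645 (z² = 2.706025).
1 + z²/n = 1.028787.
Adjusted center: (0.37234 + z²/(2n))/1.028787 = 0.37591.
Radicand: p̂(1−p̂)/n + z²/(4n²) = 0.002486202 + 0.000076562 = 0.002562764.
Half-width = 1.645·√0.002562764/1.028787 = 0.08095.
Interval: 0.37591 ± 0.08095 → (0.2950, 0.4569).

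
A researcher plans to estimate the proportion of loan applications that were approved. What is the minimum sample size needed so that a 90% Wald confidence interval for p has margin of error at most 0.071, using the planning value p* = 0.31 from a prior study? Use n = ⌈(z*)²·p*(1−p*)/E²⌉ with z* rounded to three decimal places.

The 90% critical value is z* = 1.645.
p*(1−p*) = 0.31·0.69 = 0.2139.
Required n before rounding: 2.706025 × 0.2139 / 0.071² = 114.822.
⌈114.822⌉ = 115.

n = 115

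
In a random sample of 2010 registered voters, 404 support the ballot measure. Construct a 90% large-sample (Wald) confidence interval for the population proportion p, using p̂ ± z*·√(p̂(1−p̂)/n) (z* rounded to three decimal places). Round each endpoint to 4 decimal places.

Sample proportion p̂ = 404/2010 = 0.20100.
Standard error of p̂: √(0.160596/2010) = √0.000079899 = 0.008939.
For 90% confidence, z* = 1.645.
Margin of error: 1.645 × 0.008939 = 0.01470.
CI: 0.20100 ± 0.01470 = (0.1863, 0.2157).

(0.1863, 0.2157)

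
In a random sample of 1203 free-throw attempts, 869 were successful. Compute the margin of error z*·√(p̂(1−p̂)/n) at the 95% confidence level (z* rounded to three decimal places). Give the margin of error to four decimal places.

ME = 0.0253

The sample proportion is 869/1203 = 0.72236.
Standard error of p̂: √(0.200556/1203) = √0.000166713 = 0.012912.
The 95% critical value is z* = 1.960.
So ME = 0.0253.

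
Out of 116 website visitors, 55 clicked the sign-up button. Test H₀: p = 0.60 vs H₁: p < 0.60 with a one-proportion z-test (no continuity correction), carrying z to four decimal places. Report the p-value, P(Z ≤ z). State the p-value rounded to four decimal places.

p-value = 0.0028

The sample proportion is 55/116 = 0.47414.
Null standard error: √(0.60·0.40/116) = √0.002068966 = 0.045486.
Test statistic (full precision, shown to 4 dp): z = (55/116 − 0.60)/SE₀ ≈ -2.7671.
p-value = P(Z ≤ z) with z = -2.7671 → 0.0028.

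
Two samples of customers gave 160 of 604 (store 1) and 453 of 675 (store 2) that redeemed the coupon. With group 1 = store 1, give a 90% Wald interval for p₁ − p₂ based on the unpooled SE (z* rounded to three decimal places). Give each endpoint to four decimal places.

p̂₁ = 0.26490, p̂₂ = 0.67111, so the observed difference is -0.40621.
SE = √(0.000322398 + 0.000326994) = √0.000649392 = 0.025483.
For 90% confidence, z* = 1.645. Margin = 1.645·0.025483 = 0.04192.
So the interval runs from -0.4481 to -0.3643.

(-0.4481, -0.3643)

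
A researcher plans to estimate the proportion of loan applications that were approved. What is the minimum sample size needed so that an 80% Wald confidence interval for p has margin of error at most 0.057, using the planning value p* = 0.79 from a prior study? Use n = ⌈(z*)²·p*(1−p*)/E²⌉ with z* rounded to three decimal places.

n = 84

For 80% confidence, z* = 1.282.
p*(1−p*) = 0.79·0.21 = 0.1659.
Required n before rounding: 1.643524 × 0.1659 / 0.057² = 83.921.
⌈83.921⌉ = 84.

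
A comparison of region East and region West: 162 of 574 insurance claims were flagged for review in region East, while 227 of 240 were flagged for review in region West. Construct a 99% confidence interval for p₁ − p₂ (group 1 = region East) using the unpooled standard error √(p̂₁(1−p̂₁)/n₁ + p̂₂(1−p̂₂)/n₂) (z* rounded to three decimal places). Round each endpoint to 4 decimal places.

(-0.7249, -0.6023)

p̂₁ = 162/574 = 0.28223, p̂₂ = 227/240 = 0.94583; p̂₁ − p̂₂ = -0.66360.
SE = √(0.000352920 + 0.000213469) = √0.000566389 = 0.023799.
For 99% confidence, z* = 2.576. Margin = 2.576·0.023799 = 0.06131.
CI: -0.66360 ± 0.06131 = (-0.7249, -0.6023).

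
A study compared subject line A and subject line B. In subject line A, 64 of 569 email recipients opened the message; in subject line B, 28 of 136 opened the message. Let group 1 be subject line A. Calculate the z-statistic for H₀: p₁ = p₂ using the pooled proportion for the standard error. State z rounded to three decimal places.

p̂₁ = 64/569 = 0.11248, p̂₂ = 28/136 = 0.20588.
Pooling: p̂ = 92/705 = 0.13050.
SE = √[p̂(1−p̂)(1/n₁+1/n₂)] = √[0.13050·0.86950·(1/569+1/136)] ≈ 0.032152.
z = -0.09340/0.032152 = -2.905.

z = -2.905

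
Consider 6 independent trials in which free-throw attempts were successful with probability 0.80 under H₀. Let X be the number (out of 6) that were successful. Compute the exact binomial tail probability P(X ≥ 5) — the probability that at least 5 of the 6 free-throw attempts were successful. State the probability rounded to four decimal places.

X is binomial with n = 6 and p = 0.80.
P(X ≥ 5) = C(6,5)·0.80^5·0.20^1 + C(6,6)·0.80^6·0.20^0.
= 0.393216 + 0.262144 = 0.6554.

P = 0.6554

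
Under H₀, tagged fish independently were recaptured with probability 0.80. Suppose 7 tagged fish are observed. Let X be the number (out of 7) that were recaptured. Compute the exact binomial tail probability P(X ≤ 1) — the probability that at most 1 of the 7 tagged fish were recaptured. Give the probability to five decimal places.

P = 0.00037

X ~ Binomial(n=7, p=0.80).
P(X ≤ 1) = C(7,0)·0.80^0·0.20^7 + C(7,1)·0.80^1·0.20^6.
= 0.000013 + 0.000358 = 0.00037.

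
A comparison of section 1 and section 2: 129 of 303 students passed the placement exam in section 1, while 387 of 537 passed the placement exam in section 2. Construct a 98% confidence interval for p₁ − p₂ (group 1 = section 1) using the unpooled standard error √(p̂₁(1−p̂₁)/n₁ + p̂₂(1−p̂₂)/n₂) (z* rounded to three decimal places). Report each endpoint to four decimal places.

p̂₁ = 0.42574, p̂₂ = 0.72067, so the observed difference is -0.29493.
SE = √(0.000806884 + 0.000374869) = √0.001181753 = 0.034377.
z* = 2.326 at the 98% level. Margin = 2.326·0.034377 = 0.07996.
CI: -0.29493 ± 0.07996 = (-0.3749, -0.2150).

(-0.3749, -0.2150)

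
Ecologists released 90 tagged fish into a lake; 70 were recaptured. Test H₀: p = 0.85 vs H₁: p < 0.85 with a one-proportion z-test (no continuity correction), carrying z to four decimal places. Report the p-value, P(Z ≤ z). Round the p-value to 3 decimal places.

p̂ = 70/90 = 0.77778.
Under H₀, SE = √(p₀(1−p₀)/n) = √(0.85·0.15/90) = √0.001416667 = 0.037639.
Test statistic (full precision, shown to 4 dp): z = (70/90 − 0.85)/SE₀ ≈ -1.9188.
p-value = P(Z ≤ z) with z = -1.9188 → 0.028.

p-value = 0.028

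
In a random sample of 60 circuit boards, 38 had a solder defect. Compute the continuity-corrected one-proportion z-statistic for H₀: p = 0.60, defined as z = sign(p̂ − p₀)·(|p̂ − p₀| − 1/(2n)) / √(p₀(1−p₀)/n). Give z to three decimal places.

Sample proportion p̂ = 38/60 = 0.63333. p̂ − p₀ = 0.033333.
Continuity correction 1/(2n) = 1/120 = 0.008333.
Corrected numerator: |0.033333| − 0.008333 = 0.025000.
Under H₀, SE = √(p₀(1−p₀)/n) = √(0.60·0.40/60) = √0.004000000 = 0.063246.
z = +0.025000/0.063246 = 0.395.

z = 0.395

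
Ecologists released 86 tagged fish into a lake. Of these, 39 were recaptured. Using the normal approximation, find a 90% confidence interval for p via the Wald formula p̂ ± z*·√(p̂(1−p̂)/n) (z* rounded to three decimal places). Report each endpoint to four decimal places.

(0.3652, 0.5418)

Sample proportion p̂ = 39/86 = 0.45349.
SE(p̂) = √(0.45349·0.54651/86) = 0.053683.
z* = 1.645 at the 90% level.
Margin = 1.645·0.053683 = 0.08831.
Interval: 0.45349 ± 0.08831 → (0.3652, 0.5418).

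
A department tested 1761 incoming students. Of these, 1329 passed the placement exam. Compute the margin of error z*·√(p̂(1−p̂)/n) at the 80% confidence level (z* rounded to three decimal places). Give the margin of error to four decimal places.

ME = 0.0131

The sample proportion is 1329/1761 = 0.75468.
SE = √(p̂(1−p̂)/n) = √(0.185136/1761) = 0.010253.
The 80% critical value is z* = 1.282.
Margin of error = z*·SE = 1.282 × 0.010253 = 0.0131.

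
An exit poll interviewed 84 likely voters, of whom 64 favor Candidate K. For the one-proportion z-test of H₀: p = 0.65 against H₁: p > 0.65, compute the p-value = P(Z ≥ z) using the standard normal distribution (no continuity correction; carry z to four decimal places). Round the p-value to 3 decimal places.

Sample proportion p̂ = 64/84 = 0.76190.
Under H₀, SE = √(p₀(1−p₀)/n) = √(0.65·0.35/84) = √0.002708333 = 0.052042.
Test statistic (full precision, shown to 4 dp): z = (64/84 − 0.65)/SE₀ ≈ 2.1503.
p-value = P(Z ≥ z) with z = 2.1503 → 0.016.

p-value = 0.016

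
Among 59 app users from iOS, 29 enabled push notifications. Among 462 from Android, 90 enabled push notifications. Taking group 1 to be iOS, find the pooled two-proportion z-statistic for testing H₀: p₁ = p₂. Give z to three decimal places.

p̂₁ = 29/59 = 0.49153, p̂₂ = 90/462 = 0.19481.
Pooling: p̂ = 119/521 = 0.22841.
Pooled SE = √[0.1762372·0.01911365] ≈ 0.058039.
z = (p̂₁ − p̂₂)/SE = (0.49153 − 0.19481)/0.058039 = 0.29672/0.058039 = 5.112.

z = 5.112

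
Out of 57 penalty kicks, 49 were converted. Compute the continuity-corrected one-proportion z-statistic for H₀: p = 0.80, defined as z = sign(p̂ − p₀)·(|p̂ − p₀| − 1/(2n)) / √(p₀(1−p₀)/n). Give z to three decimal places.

Sample proportion p̂ = 49/57 = 0.85965. p̂ − p₀ = 0.059649.
1/(2n) = 0.008772.
Corrected numerator: |0.059649| − 0.008772 = 0.050877.
Null standard error: √(0.80·0.20/57) = √0.002807018 = 0.052981.
z = +0.050877/0.052981 = 0.960.

z = 0.960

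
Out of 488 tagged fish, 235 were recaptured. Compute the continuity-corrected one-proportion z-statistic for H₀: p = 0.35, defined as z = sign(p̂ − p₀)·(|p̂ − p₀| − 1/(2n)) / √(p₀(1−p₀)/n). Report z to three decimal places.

z = 6.046

The sample proportion is 235/488 = 0.48156. p̂ − p₀ = 0.131557.
1/(2n) = 0.001025.
Corrected numerator: |0.131557| − 0.001025 = 0.130532.
SE₀ = √(0.35·0.65/488) = 0.021591.
z = (+)0.130532/0.021591 = 6.046.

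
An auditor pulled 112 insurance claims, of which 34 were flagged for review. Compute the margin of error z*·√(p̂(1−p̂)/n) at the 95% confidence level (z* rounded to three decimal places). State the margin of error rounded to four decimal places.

With x = 34 successes in n = 112, p̂ = 0.30357.
SE = √(p̂(1−p̂)/n) = √(0.211416/112) = 0.043447.
For 95% confidence, z* = 1.960.
ME = 1.960·0.043447 = 0.0852.

ME = 0.0852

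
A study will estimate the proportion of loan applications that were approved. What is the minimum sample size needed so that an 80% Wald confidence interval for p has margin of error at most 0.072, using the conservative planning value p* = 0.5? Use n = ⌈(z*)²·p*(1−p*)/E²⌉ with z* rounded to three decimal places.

n = 80

The 80% critical value is z* = 1.282.
p*(1−p*) = 0.50·0.50 = 0.2500.
Required n before rounding: 1.643524 × 0.2500 / 0.072² = 79.259.
Rounding up, n = 80.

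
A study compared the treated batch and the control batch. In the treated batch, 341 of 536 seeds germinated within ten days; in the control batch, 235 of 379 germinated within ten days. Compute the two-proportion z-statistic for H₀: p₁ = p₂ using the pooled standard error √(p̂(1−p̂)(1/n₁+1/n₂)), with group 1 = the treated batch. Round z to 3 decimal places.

p̂₁ = 341/536 = 0.63619, p̂₂ = 235/379 = 0.62005.
Pooled p̂ = (341+235)/(536+379) = 576/915 = 0.62951.
Pooled SE = √[0.2332276·0.00450419] ≈ 0.032411.
z = 0.01614/0.032411 = 0.498.

z = 0.498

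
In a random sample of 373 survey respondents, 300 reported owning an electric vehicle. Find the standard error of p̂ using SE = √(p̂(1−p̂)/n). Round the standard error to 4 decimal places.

SE = 0.0205

Sample proportion p̂ = 300/373 = 0.80429.
p̂(1−p̂) = 0.80429·0.19571 = 0.157408.
Dividing by n and taking the root: √0.000422005 = 0.0205.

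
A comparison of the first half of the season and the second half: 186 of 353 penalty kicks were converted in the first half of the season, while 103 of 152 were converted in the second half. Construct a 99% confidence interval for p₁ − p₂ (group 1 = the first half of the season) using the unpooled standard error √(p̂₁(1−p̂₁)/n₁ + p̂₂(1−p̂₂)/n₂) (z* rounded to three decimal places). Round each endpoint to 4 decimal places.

(-0.2700, -0.0315)

p̂₁ = 0.52691, p̂₂ = 0.67763, so the observed difference is -0.15072.
Unpooled SE = √(p̂₁(1−p̂₁)/n₁ + p̂₂(1−p̂₂)/n₂) = √(0.000706164 + 0.001437151) = 0.046296.
For 99% confidence, z* = 2.576. Margin of error = 0.11926.
CI: -0.15072 ± 0.11926 = (-0.2700, -0.0315).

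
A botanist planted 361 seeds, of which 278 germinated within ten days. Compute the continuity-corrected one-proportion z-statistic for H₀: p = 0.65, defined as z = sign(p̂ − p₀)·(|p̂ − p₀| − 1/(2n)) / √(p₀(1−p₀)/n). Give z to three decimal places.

z = 4.728

p̂ = 278/361 = 0.77008. p̂ − p₀ = 0.120083.
1/(2n) = 0.001385.
Corrected numerator: |0.120083| − 0.001385 = 0.118698.
SE₀ = √(0.65·0.35/361) = 0.025104.
z = +0.118698/0.025104 = 4.728.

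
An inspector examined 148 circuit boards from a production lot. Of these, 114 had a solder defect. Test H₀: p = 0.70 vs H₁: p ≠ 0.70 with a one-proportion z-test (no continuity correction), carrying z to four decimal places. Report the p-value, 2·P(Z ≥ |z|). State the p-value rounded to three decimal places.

With x = 114 successes in n = 148, p̂ = 0.77027.
SE₀ = √(0.70·0.30/148) = 0.037669.
z = (p̂ − p₀)/SE = (114/148 − 0.70)/0.037669 ≈ 1.8655.
p-value = 2·P(Z ≥ |z|) with z = 1.8655 → 0.062.

p-value = 0.062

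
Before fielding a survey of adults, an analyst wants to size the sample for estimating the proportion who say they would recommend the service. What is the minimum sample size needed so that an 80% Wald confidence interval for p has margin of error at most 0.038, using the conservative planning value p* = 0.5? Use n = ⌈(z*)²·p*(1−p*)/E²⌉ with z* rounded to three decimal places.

The 80% critical value is z* = 1.282.
p*(1−p*) = 0.2500.
Required n before rounding: 1.643524 × 0.2500 / 0.038² = 284.544.
Rounding up, n = 285.

n = 285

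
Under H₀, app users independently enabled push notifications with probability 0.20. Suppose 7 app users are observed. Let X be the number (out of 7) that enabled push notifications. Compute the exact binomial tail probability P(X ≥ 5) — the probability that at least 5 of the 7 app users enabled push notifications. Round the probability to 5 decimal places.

X ~ Binomial(n=7, p=0.20).
P(X ≥ 5) = C(7,5)·0.20^5·0.80^2 + C(7,6)·0.20^6·0.80^1 + C(7,7)·0.20^7·0.80^0.
= 0.004301 + 0.000358 + 0.000013 = 0.00467.

P = 0.00467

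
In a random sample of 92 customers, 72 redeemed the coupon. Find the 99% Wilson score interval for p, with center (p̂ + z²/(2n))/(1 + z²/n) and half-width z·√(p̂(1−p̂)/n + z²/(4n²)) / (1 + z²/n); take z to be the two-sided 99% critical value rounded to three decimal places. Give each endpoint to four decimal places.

(0.6549, 0.8723)

p̂ = 72/92 = 0.78261; z = 2.576, so z² = 6.635776.
1 + z²/n = 1.072128.
Adjusted center: (0.78261 + z²/(2n))/1.072128 = 0.76360.
Radicand: p̂(1−p̂)/n + z²/(4n²) = 0.001849264 + 0.000196000 = 0.002045264.
Half-width = z·√(radicand)/denom = 2.576·0.045225/1.072128 = 0.10866.
CI: 0.76360 ± 0.10866 = (0.6549, 0.8723).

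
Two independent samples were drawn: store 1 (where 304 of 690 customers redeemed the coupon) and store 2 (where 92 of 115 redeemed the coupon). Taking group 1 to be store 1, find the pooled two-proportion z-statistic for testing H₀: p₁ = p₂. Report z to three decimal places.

Sample proportions: p̂₁ = 304/690 = 0.44058 and p̂₂ = 92/115 = 0.80000.
Pooling: p̂ = 396/805 = 0.49193.
SE = √[p̂(1−p̂)(1/n₁+1/n₂)] = √[0.49193·0.50807·(1/690+1/115)] ≈ 0.050354.
z = -0.35942/0.050354 = -7.138.

z = -7.138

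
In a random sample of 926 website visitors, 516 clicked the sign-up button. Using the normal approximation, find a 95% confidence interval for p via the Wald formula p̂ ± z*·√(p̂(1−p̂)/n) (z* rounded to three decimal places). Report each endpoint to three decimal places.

(0.525, 0.589)

The sample proportion is 516/926 = 0.55724.
SE(p̂) = √(0.55724·0.44276/926) = 0.016323.
The 95% critical value is z* = 1.960.
Margin = 1.960·0.016323 = 0.03199.
So the interval runs from 0.525 to 0.589.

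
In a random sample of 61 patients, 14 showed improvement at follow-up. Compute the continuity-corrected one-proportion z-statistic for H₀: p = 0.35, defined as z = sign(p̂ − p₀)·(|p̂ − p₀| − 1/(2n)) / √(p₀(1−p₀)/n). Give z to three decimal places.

Sample proportion p̂ = 14/61 = 0.22951. p̂ − p₀ = -0.120492.
1/(2n) = 0.008197.
Corrected numerator: |-0.120492| − 0.008197 = 0.112295.
SE₀ = √(0.35·0.65/61) = 0.061070.
z = −0.112295/0.061070 = -1.839.

z = -1.839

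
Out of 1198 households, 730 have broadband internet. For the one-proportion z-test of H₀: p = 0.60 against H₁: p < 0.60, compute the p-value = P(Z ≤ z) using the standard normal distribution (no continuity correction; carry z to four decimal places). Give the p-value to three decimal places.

p-value = 0.746

Sample proportion p̂ = 730/1198 = 0.60935.
Under H₀, SE = √(p₀(1−p₀)/n) = √(0.60·0.40/1198) = √0.000200334 = 0.014154.
z = (p̂ − p₀)/SE = (730/1198 − 0.60)/0.014154 ≈ 0.6605.
From the standard normal, P(Z ≤ z) = 0.746.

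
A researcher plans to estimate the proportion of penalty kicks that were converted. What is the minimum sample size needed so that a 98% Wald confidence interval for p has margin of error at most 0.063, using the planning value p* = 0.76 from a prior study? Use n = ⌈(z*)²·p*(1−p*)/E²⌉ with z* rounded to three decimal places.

z* = 2.326 at the 98% level.
p*(1−p*) = 0.1824.
Required n before rounding: 5.410276 × 0.1824 / 0.063² = 248.636.
Rounding up, n = 249.

n = 249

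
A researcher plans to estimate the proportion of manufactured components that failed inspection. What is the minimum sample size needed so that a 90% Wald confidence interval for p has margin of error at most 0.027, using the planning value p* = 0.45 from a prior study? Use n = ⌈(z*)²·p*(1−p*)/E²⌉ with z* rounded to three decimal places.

n = 919

The 90% critical value is z* = 1.645.
p*(1−p*) = 0.2475.
Required n before rounding: 2.706025 × 0.2475 / 0.027² = 918.712.
⌈918.712⌉ = 919.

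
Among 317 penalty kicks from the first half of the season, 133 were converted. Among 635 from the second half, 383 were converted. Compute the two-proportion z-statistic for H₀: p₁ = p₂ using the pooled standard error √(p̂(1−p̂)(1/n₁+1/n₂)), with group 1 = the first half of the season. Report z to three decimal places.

Sample proportions: p̂₁ = 133/317 = 0.41956 and p̂₂ = 383/635 = 0.60315.
Pooling: p̂ = 516/952 = 0.54202.
SE = √[p̂(1−p̂)(1/n₁+1/n₂)] = √[0.54202·0.45798·(1/317+1/635)] ≈ 0.034264.
z = -0.18359/0.034264 = -5.358.

z = -5.358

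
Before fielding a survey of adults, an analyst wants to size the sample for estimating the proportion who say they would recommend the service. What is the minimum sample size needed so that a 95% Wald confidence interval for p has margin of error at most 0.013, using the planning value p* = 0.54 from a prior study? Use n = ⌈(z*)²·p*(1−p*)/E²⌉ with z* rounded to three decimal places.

n = 5647

For 95% confidence, z* = 1.960.
p*(1−p*) = 0.54·0.46 = 0.2484.
(z*)²·p*(1−p*)/E² = 3.841600·0.2484/0.000169 = 5646.470.
⌈5646.470⌉ = 5647.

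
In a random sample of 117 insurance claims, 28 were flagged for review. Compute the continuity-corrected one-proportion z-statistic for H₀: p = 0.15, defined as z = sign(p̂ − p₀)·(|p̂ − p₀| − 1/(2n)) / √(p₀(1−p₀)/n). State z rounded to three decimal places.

z = 2.576

p̂ = 28/117 = 0.23932. p̂ − p₀ = 0.089316.
Continuity correction 1/(2n) = 1/234 = 0.004274.
Corrected numerator: |0.089316| − 0.004274 = 0.085042.
Null standard error: √(0.15·0.85/117) = √0.001089744 = 0.033011.
z = +0.085042/0.033011 = 2.576.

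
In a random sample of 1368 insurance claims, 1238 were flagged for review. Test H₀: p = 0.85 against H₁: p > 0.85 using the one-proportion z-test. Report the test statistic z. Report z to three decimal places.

The sample proportion is 1238/1368 = 0.90497.
SE₀ = √(0.85·0.15/1368) = 0.009654.
z = (0.90497 − 0.85)/0.009654 = 0.05497/0.009654 = 5.694.

z = 5.694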